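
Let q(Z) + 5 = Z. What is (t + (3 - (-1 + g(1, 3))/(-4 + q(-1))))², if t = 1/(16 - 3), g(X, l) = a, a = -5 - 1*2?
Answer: 21904/4225 ≈ 5.1844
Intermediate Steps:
a = -7 (a = -5 - 2 = -7)
q(Z) = -5 + Z
g(X, l) = -7
t = 1/13 ≈ 0.076923
(t + (3 - (-1 + g(1, 3))/(-4 + q(-1))))² = (1/13 + (3 - (-1 - 7)/(-4 + (-5 - 1))))² = (1/13 + (3 - (-8)/(-4 - 6)))² = (1/13 + (3 - (-8)/(-10)))² = (1/13 + (3 - (-8)*(-1)/10))² = (1/13 + (3 - 1*⅘))² = (1/13 + (3 - ⅘))² = (1/13 + 11/5)² = (148/65)² = 21904/4225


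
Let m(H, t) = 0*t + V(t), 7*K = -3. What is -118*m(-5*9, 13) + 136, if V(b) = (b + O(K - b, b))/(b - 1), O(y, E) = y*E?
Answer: 24147/14 ≈ 1724.8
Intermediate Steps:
K = -3/7 (K = (⅐)*(-3) = -3/7 ≈ -0.42857)
O(y, E) = E*y
V(b) = (b + b*(-3/7 - b))/(-1 + b) (V(b) = (b + b*(-3/7 - b))/(b - 1) = (b + b*(-3/7 - b))/(-1 + b))
m(H, t) = t*(4 - 7*t)/(7*(-1 + t)) (m(H, t) = 0*t + t*(4 - 7*t)/(7*(-1 + t)) = 0 + t*(4 - 7*t)/(7*(-1 + t)) = t*(4 - 7*t)/(7*(-1 + t)))
-118*m(-5*9, 13) + 136 = -118*13*(4 - 7*13)/(7*(-1 + 13)) + 136 = -118*13*(4 - 91)/(7*12) + 136 = -118*13*(-87)/(7*12) + 136 = -118*(-377/28) + 136 = 22243/14 + 136 = 24147/14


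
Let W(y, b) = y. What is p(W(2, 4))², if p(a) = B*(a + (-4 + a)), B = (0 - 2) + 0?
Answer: 0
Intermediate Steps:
B = -2 (B = -2 + 0 = -2)
p(a) = 8 - 4*a (p(a) = -2*(a + (-4 + a)) = -2*(-4 + 2*a) = 8 - 4*a)
p(W(2, 4))² = (8 - 4*2)² = (8 - 8)² = 0² = 0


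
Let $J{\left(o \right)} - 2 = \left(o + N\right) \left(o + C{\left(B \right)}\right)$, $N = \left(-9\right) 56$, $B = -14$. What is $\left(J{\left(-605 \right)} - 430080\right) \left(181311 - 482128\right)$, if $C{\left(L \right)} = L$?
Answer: $-77127373081$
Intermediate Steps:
$N = -504$
$J{\left(o \right)} = 2 + \left(-504 + o\right) \left(-14 + o\right)$ ($J{\left(o \right)} = 2 + \left(o - 504\right) \left(o - 14\right) = 2 + \left(-504 + o\right) \left(-14 + o\right)$)
$\left(J{\left(-605 \right)} - 430080\right) \left(181311 - 482128\right) = \left(\left(7058 + \left(-605\right)^{2} - -313390\right) - 430080\right) \left(181311 - 482128\right) = \left(\left(7058 + 366025 + 313390\right) - 430080\right) \left(-300817\right) = \left(686473 - 430080\right) \left(-300817\right) = 256393 \left(-300817\right) = -77127373081$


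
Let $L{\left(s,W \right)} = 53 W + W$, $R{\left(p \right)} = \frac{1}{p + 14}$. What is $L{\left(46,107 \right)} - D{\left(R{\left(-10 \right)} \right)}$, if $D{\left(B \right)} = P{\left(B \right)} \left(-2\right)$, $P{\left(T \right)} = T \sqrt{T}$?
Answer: $\frac{23113}{4} \approx 5778.3$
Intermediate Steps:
$R{\left(p \right)} = \frac{1}{14 + p}$
$L{\left(s,W \right)} = 54 W$
$P{\left(T \right)} = T^{\frac{3}{2}}$
$D{\left(B \right)} = - 2 B^{\frac{3}{2}}$ ($D{\left(B \right)} = B^{\frac{3}{2}} \left(-2\right) = - 2 B^{\frac{3}{2}}$)
$L{\left(46,107 \right)} - D{\left(R{\left(-10 \right)} \right)} = 54 \cdot 107 - - 2 \left(\frac{1}{14 - 10}\right)^{\frac{3}{2}} = 5778 - - 2 \left(\frac{1}{4}\right)^{\frac{3}{2}} = 5778 - - \frac{2}{8} = 5778 - \left(-2\right) \frac{1}{8} = 5778 - - \frac{1}{4} = 5778 + \frac{1}{4} = \frac{23113}{4}$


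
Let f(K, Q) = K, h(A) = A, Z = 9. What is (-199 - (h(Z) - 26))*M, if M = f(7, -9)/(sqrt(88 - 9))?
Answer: -1274*sqrt(79)/79 ≈ -143.34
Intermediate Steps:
M = 7*sqrt(79)/79 (M = 7/(sqrt(88 - 9)) = 7/(sqrt(79)) = 7*(sqrt(79)/79) = 7*sqrt(79)/79 ≈ 0.78756)
(-199 - (h(Z) - 26))*M = (-199 - (9 - 26))*(7*sqrt(79)/79) = (-199 - 1*(-17))*(7*sqrt(79)/79) = (-199 + 17)*(7*sqrt(79)/79) = -1274*sqrt(79)/79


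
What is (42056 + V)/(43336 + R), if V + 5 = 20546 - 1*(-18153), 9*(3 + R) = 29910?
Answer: 242250/139969 ≈ 1.7307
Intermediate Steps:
R = 9961/3 (R = -3 + (⅑)*29910 = -3 + 9970/3 = 9961/3 ≈ 3320.3)
V = 38694 (V = -5 + (20546 - 1*(-18153)) = -5 + (20546 + 18153) = -5 + 38699 = 38694)
(42056 + V)/(43336 + R) = (42056 + 38694)/(43336 + 9961/3) = 80750/(139969/3) = 80750*(3/139969) = 242250/139969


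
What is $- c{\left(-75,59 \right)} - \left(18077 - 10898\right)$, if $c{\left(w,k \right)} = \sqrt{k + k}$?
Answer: $-7179 - \sqrt{118} \approx -7189.9$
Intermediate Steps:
$c{\left(w,k \right)} = \sqrt{2} \sqrt{k}$ ($c{\left(w,k \right)} = \sqrt{2 k} = \sqrt{2} \sqrt{k}$)
$- c{\left(-75,59 \right)} - \left(18077 - 10898\right) = - \sqrt{2} \sqrt{59} - \left(18077 - 10898\right) = - \sqrt{118} - 7179 = -7179 - \sqrt{118}$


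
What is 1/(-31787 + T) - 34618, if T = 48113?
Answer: -565173467/16326 ≈ -34618.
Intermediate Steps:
1/(-31787 + T) - 34618 = 1/(-31787 + 48113) - 34618 = 1/16326 - 34618 = -565173467/16326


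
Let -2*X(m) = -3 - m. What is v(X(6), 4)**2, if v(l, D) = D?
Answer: 16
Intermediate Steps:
X(m) = 3/2 + m/2 (X(m) = -(-3 - m)/2 = 3/2 + m/2)
v(X(6), 4)**2 = 4**2 = 16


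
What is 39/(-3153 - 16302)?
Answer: -13/6485 ≈ -0.0020046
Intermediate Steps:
39/(-3153 - 16302) = 39/(-19455) = 39*(-1/19455) = -13/6485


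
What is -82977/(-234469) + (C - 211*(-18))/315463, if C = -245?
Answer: 27009241708/73966294147 ≈ 0.36516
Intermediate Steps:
-82977/(-234469) + (C - 211*(-18))/315463 = -82977/(-234469) + (-245 - 211*(-18))/315463 = -82977*(-1/234469) + (-245 + 3798)*(1/315463) = 82977/234469 + 3553*(1/315463) = 82977/234469 + 3553/315463 = 27009241708/73966294147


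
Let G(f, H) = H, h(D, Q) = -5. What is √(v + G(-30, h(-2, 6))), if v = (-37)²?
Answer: 2*√341 ≈ 36.932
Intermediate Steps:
v = 1369
√(v + G(-30, h(-2, 6))) = √(1369 - 5) = √1364 = 2*√341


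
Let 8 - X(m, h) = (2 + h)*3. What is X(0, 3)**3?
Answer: -343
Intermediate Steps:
X(m, h) = 2 - 3*h (X(m, h) = 8 - (2 + h)*3 = 8 - (6 + 3*h) = 8 + (-6 - 3*h) = 2 - 3*h)
X(0, 3)**3 = (2 - 3*3)**3 = (2 - 9)**3 = (-7)**3 = -343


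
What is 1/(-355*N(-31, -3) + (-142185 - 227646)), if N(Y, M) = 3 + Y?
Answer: -1/359891 ≈ -2.7786e-6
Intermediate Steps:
1/(-355*N(-31, -3) + (-142185 - 227646)) = 1/(-355*(3 - 31) + (-142185 - 227646)) = 1/(-355*(-28) - 369831) = 1/(9940 - 369831) = 1/(-359891) = -1/359891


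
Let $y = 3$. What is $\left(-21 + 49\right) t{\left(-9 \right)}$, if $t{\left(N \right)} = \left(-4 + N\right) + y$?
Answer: $-280$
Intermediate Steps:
$t{\left(N \right)} = -1 + N$ ($t{\left(N \right)} = \left(-4 + N\right) + 3 = -1 + N$)
$\left(-21 + 49\right) t{\left(-9 \right)} = \left(-21 + 49\right) \left(-1 - 9\right) = 28 \left(-10\right) = -280$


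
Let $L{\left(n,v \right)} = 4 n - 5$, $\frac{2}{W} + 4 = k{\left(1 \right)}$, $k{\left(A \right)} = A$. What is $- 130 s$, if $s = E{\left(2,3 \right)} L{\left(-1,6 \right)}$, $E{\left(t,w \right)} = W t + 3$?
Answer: $1950$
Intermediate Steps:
$W = - \frac{2}{3}$ ($W = \frac{2}{-4 + 1} = \frac{2}{-3} = 2 \left(- \frac{1}{3}\right) = - \frac{2}{3} \approx -0.66667$)
$L{\left(n,v \right)} = -5 + 4 n$
$E{\left(t,w \right)} = 3 - \frac{2 t}{3}$ ($E{\left(t,w \right)} = - \frac{2 t}{3} + 3 = 3 - \frac{2 t}{3}$)
$s = -15$ ($s = \left(3 - \frac{4}{3}\right) \left(-5 + 4 \left(-1\right)\right) = \left(3 - \frac{4}{3}\right) \left(-5 - 4\right) = \frac{5}{3} \left(-9\right) = -15$)
$- 130 s = \left(-130\right) \left(-15\right) = 1950$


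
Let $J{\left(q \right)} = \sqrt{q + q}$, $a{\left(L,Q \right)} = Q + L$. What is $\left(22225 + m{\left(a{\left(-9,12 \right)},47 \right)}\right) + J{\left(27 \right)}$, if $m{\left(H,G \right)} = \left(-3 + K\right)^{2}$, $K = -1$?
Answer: $22241 + 3 \sqrt{6} \approx 22248.0$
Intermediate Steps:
$a{\left(L,Q \right)} = L + Q$
$J{\left(q \right)} = \sqrt{2} \sqrt{q}$ ($J{\left(q \right)} = \sqrt{2 q} = \sqrt{2} \sqrt{q}$)
$m{\left(H,G \right)} = 16$ ($m{\left(H,G \right)} = \left(-3 - 1\right)^{2} = \left(-4\right)^{2} = 16$)
$\left(22225 + m{\left(a{\left(-9,12 \right)},47 \right)}\right) + J{\left(27 \right)} = \left(22225 + 16\right) + \sqrt{2} \sqrt{27} = 22241 + \sqrt{2} \cdot 3 \sqrt{3} = 22241 + 3 \sqrt{6}$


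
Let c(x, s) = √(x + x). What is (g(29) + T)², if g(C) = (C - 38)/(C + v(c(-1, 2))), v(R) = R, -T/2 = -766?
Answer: (-1968353513*I + 136099816*√2)/(-839*I + 58*√2) ≈ 2.3461e+6 + 46.252*I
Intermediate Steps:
T = 1532 (T = -2*(-766) = 1532)
c(x, s) = √2*√x (c(x, s) = √(2*x) = √2*√x)
g(C) = (-38 + C)/(C + I*√2) (g(C) = (C - 38)/(C + √2*√(-1)) = (-38 + C)/(C + √2*I) = (-38 + C)/(C + I*√2))
(g(29) + T)² = ((-38 + 29)/(29 + I*√2) + 1532)² = (-9/(29 + I*√2) + 1532)² = (1532 - 9/(29 + I*√2))²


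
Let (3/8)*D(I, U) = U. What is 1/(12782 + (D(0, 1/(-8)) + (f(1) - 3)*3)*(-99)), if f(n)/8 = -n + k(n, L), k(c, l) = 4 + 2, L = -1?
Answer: 1/1826 ≈ 0.00054764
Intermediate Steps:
k(c, l) = 6
D(I, U) = 8*U/3
f(n) = 48 - 8*n (f(n) = 8*(-n + 6) = 8*(6 - n) = 48 - 8*n)
1/(12782 + (D(0, 1/(-8)) + (f(1) - 3)*3)*(-99)) = 1/(12782 + (8*(1/(-8))/3 + ((48 - 8*1) - 3)*3)*(-99)) = 1/(12782 + (8*(1*(-1/8))/3 + ((48 - 8) - 3)*3)*(-99)) = 1/(12782 + ((8/3)*(-1/8) + (40 - 3)*3)*(-99)) = 1/(12782 + (-1/3 + 37*3)*(-99)) = 1/(12782 + (-1/3 + 111)*(-99)) = 1/(12782 + (332/3)*(-99)) = 1/(12782 - 10956) = 1/1826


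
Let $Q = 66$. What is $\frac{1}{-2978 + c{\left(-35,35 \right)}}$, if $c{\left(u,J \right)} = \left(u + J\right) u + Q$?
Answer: $- \frac{1}{2912} \approx -0.00034341$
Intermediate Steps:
$c{\left(u,J \right)} = 66 + u \left(J + u\right)$ ($c{\left(u,J \right)} = \left(u + J\right) u + 66 = \left(J + u\right) u + 66 = u \left(J + u\right) + 66 = 66 + u \left(J + u\right)$)
$\frac{1}{-2978 + c{\left(-35,35 \right)}} = \frac{1}{-2978 + \left(66 + \left(-35\right)^{2} + 35 \left(-35\right)\right)} = \frac{1}{-2978 + \left(66 + 1225 - 1225\right)} = \frac{1}{-2978 + 66} = \frac{1}{-2912} = - \frac{1}{2912}$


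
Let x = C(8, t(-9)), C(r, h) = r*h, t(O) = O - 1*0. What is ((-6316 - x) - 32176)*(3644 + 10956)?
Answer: -560932000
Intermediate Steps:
t(O) = O (t(O) = O + 0 = O)
C(r, h) = h*r
x = -72 (x = -9*8 = -72)
((-6316 - x) - 32176)*(3644 + 10956) = ((-6316 - 1*(-72)) - 32176)*(3644 + 10956) = ((-6316 + 72) - 32176)*14600 = (-6244 - 32176)*14600 = -38420*14600 = -560932000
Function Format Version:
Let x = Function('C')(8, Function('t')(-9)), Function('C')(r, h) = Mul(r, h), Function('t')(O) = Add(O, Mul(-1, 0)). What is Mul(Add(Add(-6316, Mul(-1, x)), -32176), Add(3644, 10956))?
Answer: -560932000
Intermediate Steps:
Function('t')(O) = O (Function('t')(O) = Add(O, 0) = O)
Function('C')(r, h) = Mul(h, r)
x = -72 (x = Mul(-9, 8) = -72)
Mul(Add(Add(-6316, Mul(-1, x)), -32176), Add(3644, 10956)) = Mul(Add(Add(-6316, Mul(-1, -72)), -32176), Add(3644, 10956)) = Mul(Add(Add(-6316, 72), -32176), 14600) = Mul(Add(-6244, -32176), 14600) = Mul(-38420, 14600) = -560932000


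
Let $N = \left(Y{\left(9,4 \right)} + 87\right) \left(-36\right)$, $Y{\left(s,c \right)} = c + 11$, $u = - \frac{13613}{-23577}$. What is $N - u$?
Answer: $- \frac{86588357}{23577} \approx -3672.6$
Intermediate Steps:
$u = \frac{13613}{23577}$ ($u = \left(-13613\right) \left(- \frac{1}{23577}\right) = \frac{13613}{23577} \approx 0.57738$)
$Y{\left(s,c \right)} = 11 + c$
$N = -3672$ ($N = \left(\left(11 + 4\right) + 87\right) \left(-36\right) = \left(15 + 87\right) \left(-36\right) = 102 \left(-36\right) = -3672$)
$N - u = -3672 - \frac{13613}{23577} = - \frac{86588357}{23577}$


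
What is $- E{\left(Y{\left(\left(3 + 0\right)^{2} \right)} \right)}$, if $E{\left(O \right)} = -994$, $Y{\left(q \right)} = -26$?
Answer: $994$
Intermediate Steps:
$- E{\left(Y{\left(\left(3 + 0\right)^{2} \right)} \right)} = \left(-1\right) \left(-994\right) = 994$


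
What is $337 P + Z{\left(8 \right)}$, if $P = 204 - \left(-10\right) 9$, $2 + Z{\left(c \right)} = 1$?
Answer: $99077$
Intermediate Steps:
$Z{\left(c \right)} = -1$ ($Z{\left(c \right)} = -2 + 1 = -1$)
$P = 294$ ($P = 204 - -90 = 204 + 90 = 294$)
$337 P + Z{\left(8 \right)} = 337 \cdot 294 - 1 = 99078 - 1 = 99077$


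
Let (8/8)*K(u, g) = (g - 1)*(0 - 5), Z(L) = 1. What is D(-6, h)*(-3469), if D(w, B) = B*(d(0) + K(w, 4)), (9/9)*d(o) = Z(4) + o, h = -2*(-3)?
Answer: 291396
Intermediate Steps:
h = 6
K(u, g) = 5 - 5*g (K(u, g) = (g - 1)*(0 - 5) = (-1 + g)*(-5) = 5 - 5*g)
d(o) = 1 + o
D(w, B) = -14*B (D(w, B) = B*((1 + 0) + (5 - 5*4)) = B*(1 + (5 - 20)) = B*(1 - 15) = B*(-14) = -14*B)
D(-6, h)*(-3469) = -14*6*(-3469) = -84*(-3469) = 291396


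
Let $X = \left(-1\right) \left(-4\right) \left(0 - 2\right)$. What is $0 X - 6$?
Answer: $-6$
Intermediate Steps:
$X = -8$ ($X = 4 \left(0 - 2\right) = 4 \left(-2\right) = -8$)
$0 X - 6 = 0 \left(-8\right) - 6 = 0 - 6 = -6$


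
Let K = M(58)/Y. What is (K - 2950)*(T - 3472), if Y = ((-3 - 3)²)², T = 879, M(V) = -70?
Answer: 4956869555/648 ≈ 7.6495e+6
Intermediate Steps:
Y = 1296 (Y = ((-6)²)² = 36² = 1296)
K = -35/648 (K = -70/1296 = -70*1/1296 = -35/648 ≈ -0.054012)
(K - 2950)*(T - 3472) = (-35/648 - 2950)*(879 - 3472) = -1911635/648*(-2593) = 4956869555/648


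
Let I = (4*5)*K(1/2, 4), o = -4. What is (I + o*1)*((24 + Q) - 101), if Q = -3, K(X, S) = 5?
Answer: -7680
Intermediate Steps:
I = 100 (I = (4*5)*5 = 20*5 = 100)
(I + o*1)*((24 + Q) - 101) = (100 - 4*1)*((24 - 3) - 101) = (100 - 4)*(21 - 101) = 96*(-80) = -7680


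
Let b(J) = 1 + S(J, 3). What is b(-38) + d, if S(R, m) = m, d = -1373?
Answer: -1369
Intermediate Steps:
b(J) = 4 (b(J) = 1 + 3 = 4)
b(-38) + d = 4 - 1373 = -1369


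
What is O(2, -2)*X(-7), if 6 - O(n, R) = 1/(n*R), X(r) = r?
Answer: -175/4 ≈ -43.750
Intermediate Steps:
O(n, R) = 6 - 1/(R*n) (O(n, R) = 6 - 1/(n*R) = 6 - 1/(R*n))
O(2, -2)*X(-7) = (6 - 1/(-2*2))*(-7) = (6 - 1*(-1/2)*1/2)*(-7) = (6 + 1/4)*(-7) = (25/4)*(-7) = -175/4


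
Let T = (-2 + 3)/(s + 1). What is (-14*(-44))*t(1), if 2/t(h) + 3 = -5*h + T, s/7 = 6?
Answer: -7568/49 ≈ -154.45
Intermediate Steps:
s = 42 (s = 7*6 = 42)
T = 1/43 (T = (-2 + 3)/(42 + 1) = 1/43 ≈ 0.023256)
t(h) = 2/(-128/43 - 5*h) (t(h) = 2/(-3 + (-5*h + 1/43)) = 2/(-3 + (1/43 - 5*h)) = 2/(-128/43 - 5*h))
(-14*(-44))*t(1) = (-14*(-44))*(-86/(128 + 215*1)) = 616*(-86/(128 + 215)) = 616*(-86/343) = -7568/49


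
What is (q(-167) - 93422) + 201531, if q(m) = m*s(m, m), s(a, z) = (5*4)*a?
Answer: 665889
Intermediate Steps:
s(a, z) = 20*a
q(m) = 20*m² (q(m) = m*(20*m) = 20*m²)
(q(-167) - 93422) + 201531 = (20*(-167)² - 93422) + 201531 = (20*27889 - 93422) + 201531 = (557780 - 93422) + 201531 = 464358 + 201531 = 665889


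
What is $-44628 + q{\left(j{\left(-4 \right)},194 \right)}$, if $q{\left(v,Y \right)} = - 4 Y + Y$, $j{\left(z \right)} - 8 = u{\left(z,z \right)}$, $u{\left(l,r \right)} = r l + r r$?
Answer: $-45210$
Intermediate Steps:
$u{\left(l,r \right)} = r^{2} + l r$ ($u{\left(l,r \right)} = l r + r^{2} = r^{2} + l r$)
$j{\left(z \right)} = 8 + 2 z^{2}$ ($j{\left(z \right)} = 8 + z \left(z + z\right) = 8 + z 2 z = 8 + 2 z^{2}$)
$q{\left(v,Y \right)} = - 3 Y$
$-44628 + q{\left(j{\left(-4 \right)},194 \right)} = -44628 - 582 = -45210$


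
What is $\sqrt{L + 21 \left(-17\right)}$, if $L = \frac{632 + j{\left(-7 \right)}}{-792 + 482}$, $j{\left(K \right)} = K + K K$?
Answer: $\frac{2 i \sqrt{2157290}}{155} \approx 18.952 i$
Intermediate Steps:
$j{\left(K \right)} = K + K^{2}$
$L = - \frac{337}{155}$ ($L = \frac{632 - 7 \left(1 - 7\right)}{-792 + 482} = \frac{632 - -42}{-310} = \left(632 + 42\right) \left(- \frac{1}{310}\right) = 674 \left(- \frac{1}{310}\right) = - \frac{337}{155} \approx -2.1742$)
$\sqrt{L + 21 \left(-17\right)} = \sqrt{- \frac{337}{155} + 21 \left(-17\right)} = \sqrt{- \frac{337}{155} - 357} = \sqrt{- \frac{55672}{155}} = \frac{2 i \sqrt{2157290}}{155}$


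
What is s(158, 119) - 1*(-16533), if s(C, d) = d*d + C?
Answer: 30852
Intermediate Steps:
s(C, d) = C + d² (s(C, d) = d² + C = C + d²)
s(158, 119) - 1*(-16533) = (158 + 119²) - 1*(-16533) = (158 + 14161) + 16533 = 14319 + 16533 = 30852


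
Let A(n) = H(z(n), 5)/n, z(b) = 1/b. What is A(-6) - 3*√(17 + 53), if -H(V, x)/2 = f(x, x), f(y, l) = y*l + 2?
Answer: 9 - 3*√70 ≈ -16.100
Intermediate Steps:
z(b) = 1/b
f(y, l) = 2 + l*y (f(y, l) = l*y + 2 = 2 + l*y)
H(V, x) = -4 - 2*x² (H(V, x) = -2*(2 + x*x) = -2*(2 + x²) = -4 - 2*x²)
A(n) = -54/n (A(n) = (-4 - 2*5²)/n = (-4 - 2*25)/n = (-4 - 50)/n = -54/n)
A(-6) - 3*√(17 + 53) = -54/(-6) - 3*√(17 + 53) = -54*(-⅙) - 3*√70 = 9 - 3*√70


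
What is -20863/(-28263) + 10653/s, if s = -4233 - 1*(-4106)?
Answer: -298436138/3589401 ≈ -83.144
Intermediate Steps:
s = -127 (s = -4233 + 4106 = -127)
-20863/(-28263) + 10653/s = -20863/(-28263) + 10653/(-127) = -20863*(-1/28263) + 10653*(-1/127) = 20863/28263 - 10653/127 = -298436138/3589401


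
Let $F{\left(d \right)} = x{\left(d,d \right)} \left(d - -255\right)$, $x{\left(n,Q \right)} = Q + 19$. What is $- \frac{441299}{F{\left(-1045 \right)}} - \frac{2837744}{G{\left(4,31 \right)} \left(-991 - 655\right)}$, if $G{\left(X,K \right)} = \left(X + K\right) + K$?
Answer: $\frac{187680338633}{7337818620} \approx 25.577$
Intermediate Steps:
$x{\left(n,Q \right)} = 19 + Q$
$G{\left(X,K \right)} = X + 2 K$ ($G{\left(X,K \right)} = \left(K + X\right) + K = X + 2 K$)
$F{\left(d \right)} = \left(19 + d\right) \left(255 + d\right)$ ($F{\left(d \right)} = \left(19 + d\right) \left(d - -255\right) = \left(19 + d\right) \left(d + 255\right) = \left(19 + d\right) \left(255 + d\right)$)
$- \frac{441299}{F{\left(-1045 \right)}} - \frac{2837744}{G{\left(4,31 \right)} \left(-991 - 655\right)} = - \frac{441299}{\left(19 - 1045\right) \left(255 - 1045\right)} - \frac{2837744}{\left(4 + 2 \cdot 31\right) \left(-991 - 655\right)} = - \frac{441299}{\left(-1026\right) \left(-790\right)} - \frac{2837744}{\left(4 + 62\right) \left(-1646\right)} = - \frac{441299}{810540} - \frac{2837744}{66 \left(-1646\right)} = \left(-441299\right) \frac{1}{810540} - \frac{2837744}{-108636} = - \frac{441299}{810540} - - \frac{709436}{27159} = - \frac{441299}{810540} + \frac{709436}{27159} = \frac{187680338633}{7337818620}$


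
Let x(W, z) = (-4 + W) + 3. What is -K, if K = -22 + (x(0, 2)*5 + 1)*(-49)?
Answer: -174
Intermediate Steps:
x(W, z) = -1 + W
K = 174 (K = -22 + ((-1 + 0)*5 + 1)*(-49) = -22 + (-1*5 + 1)*(-49) = -22 + (-5 + 1)*(-49) = -22 - 4*(-49) = -22 + 196 = 174)
-K = -1*174 = -174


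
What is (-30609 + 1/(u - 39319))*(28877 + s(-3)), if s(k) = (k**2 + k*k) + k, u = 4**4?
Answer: -34545568300256/39063 ≈ -8.8436e+8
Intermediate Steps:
u = 256
s(k) = k + 2*k**2 (s(k) = (k**2 + k**2) + k = 2*k**2 + k = k + 2*k**2)
(-30609 + 1/(u - 39319))*(28877 + s(-3)) = (-30609 + 1/(256 - 39319))*(28877 - 3*(1 + 2*(-3))) = (-30609 + 1/(-39063))*(28877 - 3*(1 - 6)) = (-30609 - 1/39063)*(28877 - 3*(-5)) = -1195679368*(28877 + 15)/39063 = -1195679368/39063*28892 = -34545568300256/39063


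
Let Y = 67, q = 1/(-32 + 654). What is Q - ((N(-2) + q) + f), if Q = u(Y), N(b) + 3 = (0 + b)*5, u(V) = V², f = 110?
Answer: 2731823/622 ≈ 4392.0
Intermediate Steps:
q = 1/622 ≈ 0.0016077
N(b) = -3 + 5*b (N(b) = -3 + (0 + b)*5 = -3 + b*5 = -3 + 5*b)
Q = 4489 (Q = 67² = 4489)
Q - ((N(-2) + q) + f) = 4489 - (((-3 + 5*(-2)) + 1/622) + 110) = 4489 - (((-3 - 10) + 1/622) + 110) = 4489 - ((-13 + 1/622) + 110) = 4489 - (-8085/622 + 110) = 4489 - 1*60335/622 = 4489 - 60335/622 = 2731823/622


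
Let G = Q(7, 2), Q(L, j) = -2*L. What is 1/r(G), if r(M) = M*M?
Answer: 1/196 ≈ 0.0051020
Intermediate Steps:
G = -14 (G = -2*7 = -14)
r(M) = M²
1/r(G) = 1/((-14)²) = 1/196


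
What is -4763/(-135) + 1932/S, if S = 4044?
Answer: 1626866/45495 ≈ 35.759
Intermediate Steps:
-4763/(-135) + 1932/S = -4763/(-135) + 1932/4044 = -4763*(-1/135) + 1932*(1/4044) = 4763/135 + 161/337 = 1626866/45495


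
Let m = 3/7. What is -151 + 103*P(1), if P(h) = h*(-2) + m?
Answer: -2190/7 ≈ -312.86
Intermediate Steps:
m = 3/7 (m = 3*(⅐) = 3/7 ≈ 0.42857)
P(h) = 3/7 - 2*h (P(h) = h*(-2) + 3/7 = -2*h + 3/7 = 3/7 - 2*h)
-151 + 103*P(1) = -151 + 103*(3/7 - 2*1) = -151 + 103*(3/7 - 2) = -151 + 103*(-11/7) = -151 - 1133/7 = -2190/7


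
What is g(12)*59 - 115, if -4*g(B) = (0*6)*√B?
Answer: -115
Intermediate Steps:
g(B) = 0 (g(B) = -0*6*√B/4 = -0*√B = -¼*0 = 0)
g(12)*59 - 115 = 0*59 - 115 = 0 - 115 = -115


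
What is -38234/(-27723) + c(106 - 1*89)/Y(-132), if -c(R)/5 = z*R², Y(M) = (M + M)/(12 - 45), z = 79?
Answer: -3164413193/221784 ≈ -14268.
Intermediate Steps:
Y(M) = -2*M/33 (Y(M) = (2*M)/(-33) = (2*M)*(-1/33) = -2*M/33)
c(R) = -395*R²
-38234/(-27723) + c(106 - 1*89)/Y(-132) = -38234/(-27723) + (-395*(106 - 1*89)²)/((-2/33*(-132))) = -38234*(-1/27723) - 395*(106 - 89)²/8 = 38234/27723 - 395*17²*(⅛) = 38234/27723 - 395*289*(⅛) = 38234/27723 - 114155*⅛ = 38234/27723 - 114155/8 = -3164413193/221784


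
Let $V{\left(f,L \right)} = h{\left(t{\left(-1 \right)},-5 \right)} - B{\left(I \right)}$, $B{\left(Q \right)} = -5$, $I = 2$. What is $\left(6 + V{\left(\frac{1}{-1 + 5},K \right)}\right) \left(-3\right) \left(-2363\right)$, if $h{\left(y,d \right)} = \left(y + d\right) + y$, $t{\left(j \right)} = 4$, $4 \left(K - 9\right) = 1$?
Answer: $99246$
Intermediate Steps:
$K = \frac{37}{4}$ ($K = 9 + \frac{1}{4} \cdot 1 = 9 + \frac{1}{4} = \frac{37}{4} \approx 9.25$)
$h{\left(y,d \right)} = d + 2 y$ ($h{\left(y,d \right)} = \left(d + y\right) + y = d + 2 y$)
$V{\left(f,L \right)} = 8$ ($V{\left(f,L \right)} = \left(-5 + 2 \cdot 4\right) - -5 = \left(-5 + 8\right) + 5 = 3 + 5 = 8$)
$\left(6 + V{\left(\frac{1}{-1 + 5},K \right)}\right) \left(-3\right) \left(-2363\right) = \left(6 + 8\right) \left(-3\right) \left(-2363\right) = 14 \left(-3\right) \left(-2363\right) = \left(-42\right) \left(-2363\right) = 99246$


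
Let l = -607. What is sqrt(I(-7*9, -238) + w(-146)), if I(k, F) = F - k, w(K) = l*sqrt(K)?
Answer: sqrt(-175 - 607*I*sqrt(146)) ≈ 59.839 - 61.284*I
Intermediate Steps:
w(K) = -607*sqrt(K)
sqrt(I(-7*9, -238) + w(-146)) = sqrt((-238 - (-7)*9) - 607*I*sqrt(146)) = sqrt((-238 - 1*(-63)) - 607*I*sqrt(146)) = sqrt((-238 + 63) - 607*I*sqrt(146)) = sqrt(-175 - 607*I*sqrt(146))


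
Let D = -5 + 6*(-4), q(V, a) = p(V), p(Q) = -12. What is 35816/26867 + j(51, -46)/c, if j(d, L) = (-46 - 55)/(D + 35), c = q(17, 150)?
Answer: 5292319/1934424 ≈ 2.7359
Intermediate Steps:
q(V, a) = -12
c = -12
D = -29 (D = -5 - 24 = -29)
j(d, L) = -101/6 (j(d, L) = (-46 - 55)/(-29 + 35) = -101/6)
35816/26867 + j(51, -46)/c = 35816/26867 - 101/6/(-12) = 35816*(1/26867) - 101/6*(-1/12) = 35816/26867 + 101/72 = 5292319/1934424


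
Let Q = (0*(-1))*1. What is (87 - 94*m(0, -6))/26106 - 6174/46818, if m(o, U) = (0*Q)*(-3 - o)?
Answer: -2909357/22633902 ≈ -0.12854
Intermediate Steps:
Q = 0 (Q = 0*1 = 0)
m(o, U) = 0 (m(o, U) = (0*0)*(-3 - o) = 0*(-3 - o) = 0)
(87 - 94*m(0, -6))/26106 - 6174/46818 = (87 - 94*0)/26106 - 6174/46818 = (87 + 0)*(1/26106) - 6174*1/46818 = 87*(1/26106) - 343/2601 = 29/8702 - 343/2601 = -2909357/22633902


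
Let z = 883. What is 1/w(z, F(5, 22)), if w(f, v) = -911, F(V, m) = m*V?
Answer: -1/911 ≈ -0.0010977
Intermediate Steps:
F(V, m) = V*m
1/w(z, F(5, 22)) = 1/(-911) = -1/911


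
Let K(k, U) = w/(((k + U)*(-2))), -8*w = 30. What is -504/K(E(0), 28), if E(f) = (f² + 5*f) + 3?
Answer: -41664/5 ≈ -8332.8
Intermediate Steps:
w = -15/4 (w = -⅛*30 = -15/4 ≈ -3.7500)
E(f) = 3 + f² + 5*f
K(k, U) = -15/(4*(-2*U - 2*k)) (K(k, U) = -15*(-1/(2*(k + U)))/4 = -15*(-1/(2*(U + k)))/4 = -15/(4*(-2*U - 2*k)))
-504/K(E(0), 28) = -504/(15/(8*(28 + (3 + 0² + 5*0)))) = -504/(15/(8*(28 + (3 + 0 + 0)))) = -504/(15/(8*(28 + 3))) = -504/((15/8)/31) = -504/((15/8)*(1/31)) = -504/15/248 = -504*248/15 = -41664/5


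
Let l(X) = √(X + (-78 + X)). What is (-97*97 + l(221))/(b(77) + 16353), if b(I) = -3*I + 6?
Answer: -9409/16128 + √91/8064 ≈ -0.58221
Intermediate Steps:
b(I) = 6 - 3*I
l(X) = √(-78 + 2*X)
(-97*97 + l(221))/(b(77) + 16353) = (-97*97 + √(-78 + 2*221))/((6 - 3*77) + 16353) = (-9409 + √(-78 + 442))/((6 - 231) + 16353) = (-9409 + √364)/(-225 + 16353) = (-9409 + 2*√91)/16128 = (-9409 + 2*√91)*(1/16128) = -9409/16128 + √91/8064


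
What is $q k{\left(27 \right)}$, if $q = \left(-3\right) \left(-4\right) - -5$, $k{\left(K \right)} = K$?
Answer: $459$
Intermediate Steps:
$q = 17$ ($q = 12 + 5 = 17$)
$q k{\left(27 \right)} = 17 \cdot 27 = 459$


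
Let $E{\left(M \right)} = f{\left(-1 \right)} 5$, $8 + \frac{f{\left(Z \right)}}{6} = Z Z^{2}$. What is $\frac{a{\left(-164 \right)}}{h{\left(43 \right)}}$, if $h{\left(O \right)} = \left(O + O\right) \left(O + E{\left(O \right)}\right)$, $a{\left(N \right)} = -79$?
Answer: $\frac{79}{19522} \approx 0.0040467$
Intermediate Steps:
$f{\left(Z \right)} = -48 + 6 Z^{3}$ ($f{\left(Z \right)} = -48 + 6 Z Z^{2} = -48 + 6 Z^{3}$)
$E{\left(M \right)} = -270$ ($E{\left(M \right)} = \left(-48 + 6 \left(-1\right)^{3}\right) 5 = \left(-48 + 6 \left(-1\right)\right) 5 = \left(-48 - 6\right) 5 = \left(-54\right) 5 = -270$)
$h{\left(O \right)} = 2 O \left(-270 + O\right)$ ($h{\left(O \right)} = \left(O + O\right) \left(O - 270\right) = 2 O \left(-270 + O\right)$)
$\frac{a{\left(-164 \right)}}{h{\left(43 \right)}} = - \frac{79}{2 \cdot 43 \left(-270 + 43\right)} = - \frac{79}{2 \cdot 43 \left(-227\right)} = - \frac{79}{-19522} = \left(-79\right) \left(- \frac{1}{19522}\right) = \frac{79}{19522}$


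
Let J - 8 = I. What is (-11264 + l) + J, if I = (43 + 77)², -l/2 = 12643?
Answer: -22142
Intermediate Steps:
l = -25286 (l = -2*12643 = -25286)
I = 14400 (I = 120² = 14400)
J = 14408 (J = 8 + 14400 = 14408)
(-11264 + l) + J = (-11264 - 25286) + 14408 = -36550 + 14408 = -22142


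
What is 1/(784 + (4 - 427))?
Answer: 1/361 ≈ 0.0027701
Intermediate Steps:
1/(784 + (4 - 427)) = 1/(784 - 423) = 1/361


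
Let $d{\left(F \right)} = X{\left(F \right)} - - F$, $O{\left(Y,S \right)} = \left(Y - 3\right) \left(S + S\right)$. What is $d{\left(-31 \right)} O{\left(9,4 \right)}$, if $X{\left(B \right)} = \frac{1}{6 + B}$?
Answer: $- \frac{37248}{25} \approx -1489.9$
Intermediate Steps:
$O{\left(Y,S \right)} = 2 S \left(-3 + Y\right)$ ($O{\left(Y,S \right)} = \left(-3 + Y\right) 2 S = 2 S \left(-3 + Y\right)$)
$d{\left(F \right)} = F + \frac{1}{6 + F}$ ($d{\left(F \right)} = \frac{1}{6 + F} - - F = \frac{1}{6 + F} + F = F + \frac{1}{6 + F}$)
$d{\left(-31 \right)} O{\left(9,4 \right)} = \frac{1 - 31 \left(6 - 31\right)}{6 - 31} \cdot 2 \cdot 4 \left(-3 + 9\right) = \frac{1 - -775}{-25} \cdot 2 \cdot 4 \cdot 6 = - \frac{1 + 775}{25} \cdot 48 = \left(- \frac{1}{25}\right) 776 \cdot 48 = \left(- \frac{776}{25}\right) 48 = - \frac{37248}{25}$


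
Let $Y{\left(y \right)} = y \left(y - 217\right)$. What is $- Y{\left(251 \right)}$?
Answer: $-8534$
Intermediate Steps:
$Y{\left(y \right)} = y \left(-217 + y\right)$
$- Y{\left(251 \right)} = - 251 \left(-217 + 251\right) = - 251 \cdot 34 = \left(-1\right) 8534 = -8534$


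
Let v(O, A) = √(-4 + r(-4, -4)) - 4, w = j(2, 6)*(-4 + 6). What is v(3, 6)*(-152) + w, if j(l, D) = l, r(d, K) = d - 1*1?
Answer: 612 - 456*I ≈ 612.0 - 456.0*I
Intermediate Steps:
r(d, K) = -1 + d (r(d, K) = d - 1 = -1 + d)
w = 4 (w = 2*(-4 + 6) = 2*2 = 4)
v(O, A) = -4 + 3*I (v(O, A) = √(-4 + (-1 - 4)) - 4 = √(-4 - 5) - 4 = √(-9) - 4 = 3*I - 4 = -4 + 3*I)
v(3, 6)*(-152) + w = (-4 + 3*I)*(-152) + 4 = (608 - 456*I) + 4 = 612 - 456*I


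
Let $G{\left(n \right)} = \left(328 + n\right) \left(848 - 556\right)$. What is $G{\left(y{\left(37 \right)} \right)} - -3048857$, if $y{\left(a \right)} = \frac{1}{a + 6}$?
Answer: $\frac{135219511}{43} \approx 3.1446 \cdot 10^{6}$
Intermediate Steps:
$y{\left(a \right)} = \frac{1}{6 + a}$
$G{\left(n \right)} = 95776 + 292 n$ ($G{\left(n \right)} = \left(328 + n\right) 292 = 95776 + 292 n$)
$G{\left(y{\left(37 \right)} \right)} - -3048857 = \left(95776 + \frac{292}{6 + 37}\right) - -3048857 = \left(95776 + \frac{292}{43}\right) + 3048857 = \frac{4118660}{43} + 3048857 = \frac{135219511}{43}$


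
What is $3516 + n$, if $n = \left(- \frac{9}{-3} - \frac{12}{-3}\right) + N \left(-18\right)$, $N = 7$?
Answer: $3397$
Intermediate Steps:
$n = -119$ ($n = \left(- \frac{9}{-3} - \frac{12}{-3}\right) + 7 \left(-18\right) = \left(\left(-9\right) \left(- \frac{1}{3}\right) - -4\right) - 126 = \left(3 + 4\right) - 126 = 7 - 126 = -119$)
$3516 + n = 3516 - 119 = 3397$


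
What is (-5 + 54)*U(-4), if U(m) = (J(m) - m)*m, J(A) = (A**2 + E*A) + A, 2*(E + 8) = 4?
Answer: -7840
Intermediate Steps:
E = -6 (E = -8 + (1/2)*4 = -8 + 2 = -6)
J(A) = A**2 - 5*A (J(A) = (A**2 - 6*A) + A = A**2 - 5*A)
U(m) = m*(-m + m*(-5 + m)) (U(m) = (m*(-5 + m) - m)*m = (-m + m*(-5 + m))*m = m*(-m + m*(-5 + m)))
(-5 + 54)*U(-4) = (-5 + 54)*((-4)**2*(-6 - 4)) = 49*(16*(-10)) = 49*(-160) = -7840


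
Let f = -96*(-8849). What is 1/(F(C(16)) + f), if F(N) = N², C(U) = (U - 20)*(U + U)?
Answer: 1/865888 ≈ 1.1549e-6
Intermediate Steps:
f = 849504
C(U) = 2*U*(-20 + U) (C(U) = (-20 + U)*(2*U) = 2*U*(-20 + U))
1/(F(C(16)) + f) = 1/((2*16*(-20 + 16))² + 849504) = 1/((2*16*(-4))² + 849504) = 1/((-128)² + 849504) = 1/(16384 + 849504) = 1/865888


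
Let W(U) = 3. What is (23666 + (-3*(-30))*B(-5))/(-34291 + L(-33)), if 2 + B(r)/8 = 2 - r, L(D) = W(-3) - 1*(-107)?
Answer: -27266/34181 ≈ -0.79769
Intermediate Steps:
L(D) = 110 (L(D) = 3 - 1*(-107) = 3 + 107 = 110)
B(r) = -8*r (B(r) = -16 + 8*(2 - r) = -16 + (16 - 8*r) = -8*r)
(23666 + (-3*(-30))*B(-5))/(-34291 + L(-33)) = (23666 + (-3*(-30))*(-8*(-5)))/(-34291 + 110) = (23666 + 90*40)/(-34181) = (23666 + 3600)*(-1/34181) = 27266*(-1/34181) = -27266/34181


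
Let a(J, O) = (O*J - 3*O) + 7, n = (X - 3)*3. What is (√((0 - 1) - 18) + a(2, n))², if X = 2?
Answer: (10 + I*√19)² ≈ 81.0 + 87.178*I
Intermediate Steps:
n = -3 (n = (2 - 3)*3 = -1*3 = -3)
a(J, O) = 7 - 3*O + J*O (a(J, O) = (J*O - 3*O) + 7 = (-3*O + J*O) + 7 = 7 - 3*O + J*O)
(√((0 - 1) - 18) + a(2, n))² = (√((0 - 1) - 18) + (7 - 3*(-3) + 2*(-3)))² = (√(-1 - 18) + (7 + 9 - 6))² = (√(-19) + 10)² = (I*√19 + 10)² = (10 + I*√19)²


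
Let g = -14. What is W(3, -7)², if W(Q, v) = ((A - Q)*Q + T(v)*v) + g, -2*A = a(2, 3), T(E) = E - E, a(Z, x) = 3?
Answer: 3025/4 ≈ 756.25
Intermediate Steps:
T(E) = 0
A = -3/2 (A = -½*3 = -3/2 ≈ -1.5000)
W(Q, v) = -14 + Q*(-3/2 - Q) (W(Q, v) = ((-3/2 - Q)*Q + 0*v) - 14 = (Q*(-3/2 - Q) + 0) - 14 = Q*(-3/2 - Q) - 14 = -14 + Q*(-3/2 - Q))
W(3, -7)² = (-14 - 1*3² - 3/2*3)² = (-14 - 1*9 - 9/2)² = (-14 - 9 - 9/2)² = (-55/2)² = 3025/4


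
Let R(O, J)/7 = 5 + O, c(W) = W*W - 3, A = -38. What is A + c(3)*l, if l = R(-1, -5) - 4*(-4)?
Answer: 226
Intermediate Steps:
c(W) = -3 + W² (c(W) = W² - 3 = -3 + W²)
R(O, J) = 35 + 7*O (R(O, J) = 7*(5 + O) = 35 + 7*O)
l = 44 (l = (35 + 7*(-1)) - 4*(-4) = (35 - 7) + 16 = 28 + 16 = 44)
A + c(3)*l = -38 + (-3 + 3²)*44 = -38 + (-3 + 9)*44 = -38 + 6*44 = -38 + 264 = 226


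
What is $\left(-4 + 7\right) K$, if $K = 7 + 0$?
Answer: $21$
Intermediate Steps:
$K = 7$
$\left(-4 + 7\right) K = \left(-4 + 7\right) 7 = 3 \cdot 7 = 21$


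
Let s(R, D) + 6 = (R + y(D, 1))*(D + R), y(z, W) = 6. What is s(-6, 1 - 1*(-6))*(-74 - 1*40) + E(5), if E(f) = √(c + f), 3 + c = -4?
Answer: 684 + I*√2 ≈ 684.0 + 1.4142*I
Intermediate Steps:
c = -7 (c = -3 - 4 = -7)
s(R, D) = -6 + (6 + R)*(D + R) (s(R, D) = -6 + (R + 6)*(D + R) = -6 + (6 + R)*(D + R))
E(f) = √(-7 + f)
s(-6, 1 - 1*(-6))*(-74 - 1*40) + E(5) = (-6 + (-6)² + 6*(1 - 1*(-6)) + 6*(-6) + (1 - 1*(-6))*(-6))*(-74 - 1*40) + √(-7 + 5) = (-6 + 36 + 6*(1 + 6) - 36 + (1 + 6)*(-6))*(-74 - 40) + √(-2) = (-6 + 36 + 6*7 - 36 + 7*(-6))*(-114) + I*√2 = (-6 + 36 + 42 - 36 - 42)*(-114) + I*√2 = -6*(-114) + I*√2 = 684 + I*√2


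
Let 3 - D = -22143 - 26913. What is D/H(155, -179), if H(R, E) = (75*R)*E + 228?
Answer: -1817/77061 ≈ -0.023579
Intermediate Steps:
D = 49059 (D = 3 - (-22143 - 26913) = 3 - 1*(-49056) = 3 + 49056 = 49059)
H(R, E) = 228 + 75*E*R (H(R, E) = 75*E*R + 228 = 228 + 75*E*R)
D/H(155, -179) = 49059/(228 + 75*(-179)*155) = 49059/(228 - 2080875) = 49059/(-2080647) = 49059*(-1/2080647) = -1817/77061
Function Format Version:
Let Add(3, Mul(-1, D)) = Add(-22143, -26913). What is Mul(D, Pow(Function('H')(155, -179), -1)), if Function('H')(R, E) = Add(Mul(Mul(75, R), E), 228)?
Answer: Rational(-1817, 77061) ≈ -0.023579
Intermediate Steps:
D = 49059 (D = Add(3, Mul(-1, Add(-22143, -26913))) = Add(3, Mul(-1, -49056)) = Add(3, 49056) = 49059)
Function('H')(R, E) = Add(228, Mul(75, E, R)) (Function('H')(R, E) = Add(Mul(75, E, R), 228) = Add(228, Mul(75, E, R)))
Mul(D, Pow(Function('H')(155, -179), -1)) = Mul(49059, Pow(Add(228, Mul(75, -179, 155)), -1)) = Mul(49059, Pow(Add(228, -2080875), -1)) = Mul(49059, Pow(-2080647, -1)) = Mul(49059, Rational(-1, 2080647)) = Rational(-1817, 77061)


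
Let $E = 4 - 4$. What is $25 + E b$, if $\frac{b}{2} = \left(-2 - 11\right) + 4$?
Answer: $25$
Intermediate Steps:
$E = 0$ ($E = 4 - 4 = 0$)
$b = -18$ ($b = 2 \left(\left(-2 - 11\right) + 4\right) = 2 \left(-13 + 4\right) = 2 \left(-9\right) = -18$)
$25 + E b = 25 + 0 \left(-18\right) = 25 + 0 = 25$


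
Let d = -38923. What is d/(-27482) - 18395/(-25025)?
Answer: 3251823/1511510 ≈ 2.1514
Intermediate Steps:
d/(-27482) - 18395/(-25025) = -38923/(-27482) - 18395/(-25025) = -38923*(-1/27482) - 18395*(-1/25025) = 38923/27482 + 283/385 = 3251823/1511510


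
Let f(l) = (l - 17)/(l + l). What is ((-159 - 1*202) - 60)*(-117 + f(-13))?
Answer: 634026/13 ≈ 48771.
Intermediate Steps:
f(l) = (-17 + l)/(2*l) (f(l) = (-17 + l)/((2*l)) = (-17 + l)*(1/(2*l)) = (-17 + l)/(2*l))
((-159 - 1*202) - 60)*(-117 + f(-13)) = ((-159 - 1*202) - 60)*(-117 + (½)*(-17 - 13)/(-13)) = ((-159 - 202) - 60)*(-117 + (½)*(-1/13)*(-30)) = (-361 - 60)*(-117 + 15/13) = -421*(-1506/13) = 634026/13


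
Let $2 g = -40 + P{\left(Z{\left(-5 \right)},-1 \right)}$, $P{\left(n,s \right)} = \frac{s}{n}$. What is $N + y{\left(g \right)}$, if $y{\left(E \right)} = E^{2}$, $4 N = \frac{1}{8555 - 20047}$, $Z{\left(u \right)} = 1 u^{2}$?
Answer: $\frac{11514994867}{28730000} \approx 400.8$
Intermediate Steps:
$Z{\left(u \right)} = u^{2}$
$N = - \frac{1}{45968}$ ($N = \frac{1}{4 \left(8555 - 20047\right)} = \frac{1}{4 \left(-11492\right)} = \frac{1}{4} \left(- \frac{1}{11492}\right) = - \frac{1}{45968} \approx -2.1754 \cdot 10^{-5}$)
$g = - \frac{1001}{50}$ ($g = \frac{-40 - \frac{1}{\left(-5\right)^{2}}}{2} = \frac{-40 - \frac{1}{25}}{2} = \frac{1}{2} \left(- \frac{1001}{25}\right) = - \frac{1001}{50} \approx -20.02$)
$N + y{\left(g \right)} = - \frac{1}{45968} + \left(- \frac{1001}{50}\right)^{2} = - \frac{1}{45968} + \frac{1002001}{2500} = \frac{11514994867}{28730000}$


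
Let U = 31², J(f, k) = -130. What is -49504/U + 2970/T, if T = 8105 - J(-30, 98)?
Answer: -2998602/58621 ≈ -51.152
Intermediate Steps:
T = 8235 (T = 8105 - 1*(-130) = 8105 + 130 = 8235)
U = 961
-49504/U + 2970/T = -49504/961 + 2970/8235 = -49504*1/961 + 2970*(1/8235) = -49504/961 + 22/61 = -2998602/58621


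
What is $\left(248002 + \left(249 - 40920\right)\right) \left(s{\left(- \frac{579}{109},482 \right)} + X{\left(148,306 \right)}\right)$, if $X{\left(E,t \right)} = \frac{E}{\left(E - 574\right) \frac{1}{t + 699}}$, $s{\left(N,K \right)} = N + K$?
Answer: $\frac{204631343049}{7739} \approx 2.6442 \cdot 10^{7}$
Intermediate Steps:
$s{\left(N,K \right)} = K + N$
$X{\left(E,t \right)} = \frac{E \left(699 + t\right)}{-574 + E}$ ($X{\left(E,t \right)} = \frac{E}{\left(-574 + E\right) \frac{1}{699 + t}} = \frac{E}{\frac{1}{699 + t} \left(-574 + E\right)} = E \frac{699 + t}{-574 + E} = \frac{E \left(699 + t\right)}{-574 + E}$)
$\left(248002 + \left(249 - 40920\right)\right) \left(s{\left(- \frac{579}{109},482 \right)} + X{\left(148,306 \right)}\right) = \left(248002 + \left(249 - 40920\right)\right) \left(\left(482 - \frac{579}{109}\right) + \frac{148 \left(699 + 306\right)}{-574 + 148}\right) = \left(248002 + \left(249 - 40920\right)\right) \left(\left(482 - \frac{579}{109}\right) + 148 \frac{1}{-426} \cdot 1005\right) = \left(248002 - 40671\right) \left(\left(482 - \frac{579}{109}\right) + 148 \left(- \frac{1}{426}\right) 1005\right) = 207331 \left(\frac{51959}{109} - \frac{24790}{71}\right) = 207331 \cdot \frac{986979}{7739} = \frac{204631343049}{7739}$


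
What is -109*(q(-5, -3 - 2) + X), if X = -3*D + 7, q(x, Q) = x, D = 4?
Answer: 1090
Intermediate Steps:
X = -5 (X = -3*4 + 7 = -12 + 7 = -5)
-109*(q(-5, -3 - 2) + X) = -109*(-5 - 5) = -109*(-10) = 1090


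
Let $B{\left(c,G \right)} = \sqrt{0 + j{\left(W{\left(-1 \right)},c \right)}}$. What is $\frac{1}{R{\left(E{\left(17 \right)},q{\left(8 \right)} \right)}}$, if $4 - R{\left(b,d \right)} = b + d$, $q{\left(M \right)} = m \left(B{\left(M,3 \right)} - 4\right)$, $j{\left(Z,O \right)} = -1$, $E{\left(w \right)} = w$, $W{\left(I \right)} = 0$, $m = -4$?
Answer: $- \frac{29}{857} - \frac{4 i}{857} \approx -0.033839 - 0.0046674 i$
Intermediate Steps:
$B{\left(c,G \right)} = i$ ($B{\left(c,G \right)} = \sqrt{0 - 1} = \sqrt{-1} = i$)
$q{\left(M \right)} = 16 - 4 i$ ($q{\left(M \right)} = - 4 \left(i - 4\right) = - 4 \left(-4 + i\right) = 16 - 4 i$)
$R{\left(b,d \right)} = 4 - b - d$ ($R{\left(b,d \right)} = 4 - \left(b + d\right) = 4 - b - d$)
$\frac{1}{R{\left(E{\left(17 \right)},q{\left(8 \right)} \right)}} = \frac{1}{4 - 17 - \left(16 - 4 i\right)} = \frac{1}{-29 + 4 i} = \frac{-29 - 4 i}{857}$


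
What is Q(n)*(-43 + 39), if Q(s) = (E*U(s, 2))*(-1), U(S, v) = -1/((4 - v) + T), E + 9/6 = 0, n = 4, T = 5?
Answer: 6/7 ≈ 0.85714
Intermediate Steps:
E = -3/2 (E = -3/2 + 0 = -3/2 ≈ -1.5000)
U(S, v) = -1/(9 - v) (U(S, v) = -1/((4 - v) + 5) = -1/(9 - v))
Q(s) = -3/14 (Q(s) = -3/(2*(-9 + 2))*(-1) = -3/2/(-7)*(-1) = -3/2*(-⅐)*(-1) = (3/14)*(-1) = -3/14)
Q(n)*(-43 + 39) = -3*(-43 + 39)/14 = -3/14*(-4) = 6/7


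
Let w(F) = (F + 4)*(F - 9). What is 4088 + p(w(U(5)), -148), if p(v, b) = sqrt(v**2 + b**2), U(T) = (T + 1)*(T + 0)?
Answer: 4088 + 10*sqrt(5317) ≈ 4817.2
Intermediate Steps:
U(T) = T*(1 + T) (U(T) = (1 + T)*T = T*(1 + T))
w(F) = (-9 + F)*(4 + F) (w(F) = (4 + F)*(-9 + F) = (-9 + F)*(4 + F))
p(v, b) = sqrt(b**2 + v**2)
4088 + p(w(U(5)), -148) = 4088 + sqrt((-148)**2 + (-36 + (5*(1 + 5))**2 - 25*(1 + 5))**2) = 4088 + sqrt(21904 + (-36 + (5*6)**2 - 25*6)**2) = 4088 + sqrt(21904 + (-36 + 30**2 - 5*30)**2) = 4088 + sqrt(21904 + (-36 + 900 - 150)**2) = 4088 + sqrt(21904 + 714**2) = 4088 + sqrt(21904 + 509796) = 4088 + sqrt(531700) = 4088 + 10*sqrt(5317)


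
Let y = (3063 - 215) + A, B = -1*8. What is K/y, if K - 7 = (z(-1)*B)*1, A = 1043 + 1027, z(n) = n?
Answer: 15/4918 ≈ 0.0030500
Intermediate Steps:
B = -8
A = 2070
K = 15 (K = 7 - 1*(-8)*1 = 7 + 8*1 = 7 + 8 = 15)
y = 4918 (y = (3063 - 215) + 2070 = 2848 + 2070 = 4918)
K/y = 15/4918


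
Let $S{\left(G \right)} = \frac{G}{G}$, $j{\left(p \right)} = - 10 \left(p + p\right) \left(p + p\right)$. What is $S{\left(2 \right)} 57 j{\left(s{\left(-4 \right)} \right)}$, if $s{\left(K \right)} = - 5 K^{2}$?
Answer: $-14592000$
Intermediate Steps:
$j{\left(p \right)} = - 40 p^{2}$ ($j{\left(p \right)} = - 10 \cdot 2 p 2 p = - 20 p 2 p = - 40 p^{2}$)
$S{\left(G \right)} = 1$
$S{\left(2 \right)} 57 j{\left(s{\left(-4 \right)} \right)} = 1 \cdot 57 \left(- 40 \left(- 5 \left(-4\right)^{2}\right)^{2}\right) = 57 \left(- 40 \left(\left(-5\right) 16\right)^{2}\right) = 57 \left(- 40 \left(-80\right)^{2}\right) = 57 \left(\left(-40\right) 6400\right) = 57 \left(-256000\right) = -14592000$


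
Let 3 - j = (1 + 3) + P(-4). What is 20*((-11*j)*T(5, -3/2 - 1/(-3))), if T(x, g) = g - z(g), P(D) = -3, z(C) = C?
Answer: 0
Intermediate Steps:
T(x, g) = 0 (T(x, g) = g - g = 0)
j = 2 (j = 3 - ((1 + 3) - 3) = 3 - (4 - 3) = 3 - 1*1 = 3 - 1 = 2)
20*((-11*j)*T(5, -3/2 - 1/(-3))) = 20*(-11*2*0) = 20*(-22*0) = 20*0 = 0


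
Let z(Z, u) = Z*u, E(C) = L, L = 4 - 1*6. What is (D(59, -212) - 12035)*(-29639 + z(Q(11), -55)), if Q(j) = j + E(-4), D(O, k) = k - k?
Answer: 362662690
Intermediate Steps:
L = -2 (L = 4 - 6 = -2)
E(C) = -2
D(O, k) = 0
Q(j) = -2 + j (Q(j) = j - 2 = -2 + j)
(D(59, -212) - 12035)*(-29639 + z(Q(11), -55)) = (0 - 12035)*(-29639 + (-2 + 11)*(-55)) = -12035*(-29639 + 9*(-55)) = -12035*(-29639 - 495) = -12035*(-30134) = 362662690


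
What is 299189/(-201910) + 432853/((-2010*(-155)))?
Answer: -9379006/101459775 ≈ -0.092441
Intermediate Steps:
299189/(-201910) + 432853/((-2010*(-155))) = 299189*(-1/201910) + 432853/311550 = -299189/201910 + 432853*(1/311550) = -299189/201910 + 13963/10050 = -9379006/101459775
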